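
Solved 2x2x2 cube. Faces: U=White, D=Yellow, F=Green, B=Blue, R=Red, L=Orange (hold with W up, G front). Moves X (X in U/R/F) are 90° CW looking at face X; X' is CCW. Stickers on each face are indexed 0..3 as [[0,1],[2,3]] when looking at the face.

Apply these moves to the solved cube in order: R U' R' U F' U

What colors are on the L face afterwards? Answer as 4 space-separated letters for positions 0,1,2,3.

Answer: R W O R

Derivation:
After move 1 (R): R=RRRR U=WGWG F=GYGY D=YBYB B=WBWB
After move 2 (U'): U=GGWW F=OOGY R=GYRR B=RRWB L=WBOO
After move 3 (R'): R=YRGR U=GWWR F=OGGW D=YOYY B=BRBB
After move 4 (U): U=WGRW F=YRGW R=BRGR B=WBBB L=OGOO
After move 5 (F'): F=RWYG U=WGBG R=ORYR D=GOYY L=OWOR
After move 6 (U): U=BWGG F=ORYG R=WBYR B=OWBB L=RWOR
Query: L face = RWOR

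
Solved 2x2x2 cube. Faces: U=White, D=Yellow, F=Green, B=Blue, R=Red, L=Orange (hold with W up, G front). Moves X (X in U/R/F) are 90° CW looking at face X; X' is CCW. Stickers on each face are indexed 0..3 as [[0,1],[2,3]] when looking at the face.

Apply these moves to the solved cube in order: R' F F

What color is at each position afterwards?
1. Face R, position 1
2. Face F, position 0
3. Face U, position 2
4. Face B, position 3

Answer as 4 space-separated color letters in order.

After move 1 (R'): R=RRRR U=WBWB F=GWGW D=YGYG B=YBYB
After move 2 (F): F=GGWW U=WBOO R=WRBR D=RRYG L=OYOG
After move 3 (F): F=WGWG U=WBGY R=OROR D=BWYG L=OROR
Query 1: R[1] = R
Query 2: F[0] = W
Query 3: U[2] = G
Query 4: B[3] = B

Answer: R W G B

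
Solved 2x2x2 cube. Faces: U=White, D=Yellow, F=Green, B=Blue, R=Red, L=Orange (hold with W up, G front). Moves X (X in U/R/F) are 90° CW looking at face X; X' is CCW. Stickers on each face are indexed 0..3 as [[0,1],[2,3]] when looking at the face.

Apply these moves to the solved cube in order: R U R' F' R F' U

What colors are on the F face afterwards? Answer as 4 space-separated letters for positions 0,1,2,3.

After move 1 (R): R=RRRR U=WGWG F=GYGY D=YBYB B=WBWB
After move 2 (U): U=WWGG F=RRGY R=WBRR B=OOWB L=GYOO
After move 3 (R'): R=BRWR U=WWGO F=RWGG D=YRYY B=BOBB
After move 4 (F'): F=WGRG U=WWBW R=RRYR D=YOYY L=GOOG
After move 5 (R): R=YRRR U=WGBG F=WORY D=YBYB B=WOWB
After move 6 (F'): F=OYWR U=WGYR R=BRYR D=OGYB L=GGOB
After move 7 (U): U=YWRG F=BRWR R=WOYR B=GGWB L=OYOB
Query: F face = BRWR

Answer: B R W R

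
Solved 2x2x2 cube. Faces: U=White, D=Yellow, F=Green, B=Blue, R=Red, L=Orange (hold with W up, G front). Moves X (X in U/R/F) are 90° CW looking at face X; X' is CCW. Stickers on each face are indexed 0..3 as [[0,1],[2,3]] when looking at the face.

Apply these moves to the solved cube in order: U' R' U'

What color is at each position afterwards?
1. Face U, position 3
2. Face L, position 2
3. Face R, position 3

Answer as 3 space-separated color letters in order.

Answer: W O R

Derivation:
After move 1 (U'): U=WWWW F=OOGG R=GGRR B=RRBB L=BBOO
After move 2 (R'): R=GRGR U=WBWR F=OWGW D=YOYG B=YRYB
After move 3 (U'): U=BRWW F=BBGW R=OWGR B=GRYB L=YROO
Query 1: U[3] = W
Query 2: L[2] = O
Query 3: R[3] = R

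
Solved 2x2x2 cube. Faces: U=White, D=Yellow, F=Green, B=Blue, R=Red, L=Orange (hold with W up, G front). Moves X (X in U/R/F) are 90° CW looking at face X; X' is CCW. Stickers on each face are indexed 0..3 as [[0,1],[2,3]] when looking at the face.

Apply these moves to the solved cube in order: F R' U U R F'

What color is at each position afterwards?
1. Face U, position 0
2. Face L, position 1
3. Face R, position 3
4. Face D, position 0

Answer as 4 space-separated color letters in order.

After move 1 (F): F=GGGG U=WWOO R=WRWR D=RRYY L=OYOY
After move 2 (R'): R=RRWW U=WBOB F=GWGO D=RGYG B=YBRB
After move 3 (U): U=OWBB F=RRGO R=YBWW B=OYRB L=GWOY
After move 4 (U): U=BOBW F=YBGO R=OYWW B=GWRB L=RROY
After move 5 (R): R=WOWY U=BBBO F=YGGG D=RRYG B=WWOB
After move 6 (F'): F=GGYG U=BBWW R=RORY D=RYYG L=ROOB
Query 1: U[0] = B
Query 2: L[1] = O
Query 3: R[3] = Y
Query 4: D[0] = R

Answer: B O Y R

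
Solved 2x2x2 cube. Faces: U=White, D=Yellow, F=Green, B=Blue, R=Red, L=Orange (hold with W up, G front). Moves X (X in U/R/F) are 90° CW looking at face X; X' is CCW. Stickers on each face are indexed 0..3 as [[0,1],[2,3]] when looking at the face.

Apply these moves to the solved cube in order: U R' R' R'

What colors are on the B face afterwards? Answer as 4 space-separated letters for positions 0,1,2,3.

Answer: W O W B

Derivation:
After move 1 (U): U=WWWW F=RRGG R=BBRR B=OOBB L=GGOO
After move 2 (R'): R=BRBR U=WBWO F=RWGW D=YRYG B=YOYB
After move 3 (R'): R=RRBB U=WYWY F=RBGO D=YWYW B=GORB
After move 4 (R'): R=RBRB U=WRWG F=RYGY D=YBYO B=WOWB
Query: B face = WOWB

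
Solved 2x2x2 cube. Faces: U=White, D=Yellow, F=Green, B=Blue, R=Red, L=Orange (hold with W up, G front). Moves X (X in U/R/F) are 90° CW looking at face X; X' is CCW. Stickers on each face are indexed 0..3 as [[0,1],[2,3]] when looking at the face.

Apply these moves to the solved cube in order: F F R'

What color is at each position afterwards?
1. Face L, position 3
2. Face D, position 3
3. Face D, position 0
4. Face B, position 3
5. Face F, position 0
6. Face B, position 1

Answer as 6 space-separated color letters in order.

Answer: R G W B G B

Derivation:
After move 1 (F): F=GGGG U=WWOO R=WRWR D=RRYY L=OYOY
After move 2 (F): F=GGGG U=WWYY R=OROR D=WWYY L=OROR
After move 3 (R'): R=RROO U=WBYB F=GWGY D=WGYG B=YBWB
Query 1: L[3] = R
Query 2: D[3] = G
Query 3: D[0] = W
Query 4: B[3] = B
Query 5: F[0] = G
Query 6: B[1] = B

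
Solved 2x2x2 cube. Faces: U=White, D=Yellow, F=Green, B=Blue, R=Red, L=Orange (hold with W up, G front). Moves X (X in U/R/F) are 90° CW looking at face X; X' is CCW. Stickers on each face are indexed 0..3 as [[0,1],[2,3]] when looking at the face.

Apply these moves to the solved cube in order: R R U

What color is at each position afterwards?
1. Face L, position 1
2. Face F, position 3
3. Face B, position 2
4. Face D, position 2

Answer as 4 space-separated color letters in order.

Answer: B B G Y

Derivation:
After move 1 (R): R=RRRR U=WGWG F=GYGY D=YBYB B=WBWB
After move 2 (R): R=RRRR U=WYWY F=GBGB D=YWYW B=GBGB
After move 3 (U): U=WWYY F=RRGB R=GBRR B=OOGB L=GBOO
Query 1: L[1] = B
Query 2: F[3] = B
Query 3: B[2] = G
Query 4: D[2] = Y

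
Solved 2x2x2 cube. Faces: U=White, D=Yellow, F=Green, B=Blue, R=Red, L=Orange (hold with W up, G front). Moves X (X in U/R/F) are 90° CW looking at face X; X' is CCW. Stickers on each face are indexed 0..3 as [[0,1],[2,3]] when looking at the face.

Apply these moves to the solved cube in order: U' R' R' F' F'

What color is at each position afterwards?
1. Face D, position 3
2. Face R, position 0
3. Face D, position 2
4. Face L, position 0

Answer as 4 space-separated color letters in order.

After move 1 (U'): U=WWWW F=OOGG R=GGRR B=RRBB L=BBOO
After move 2 (R'): R=GRGR U=WBWR F=OWGW D=YOYG B=YRYB
After move 3 (R'): R=RRGG U=WYWY F=OBGR D=YWYW B=GROB
After move 4 (F'): F=BROG U=WYRG R=WRYG D=BOYW L=BYOW
After move 5 (F'): F=RGBO U=WYWY R=ORBG D=YWYW L=BGOR
Query 1: D[3] = W
Query 2: R[0] = O
Query 3: D[2] = Y
Query 4: L[0] = B

Answer: W O Y B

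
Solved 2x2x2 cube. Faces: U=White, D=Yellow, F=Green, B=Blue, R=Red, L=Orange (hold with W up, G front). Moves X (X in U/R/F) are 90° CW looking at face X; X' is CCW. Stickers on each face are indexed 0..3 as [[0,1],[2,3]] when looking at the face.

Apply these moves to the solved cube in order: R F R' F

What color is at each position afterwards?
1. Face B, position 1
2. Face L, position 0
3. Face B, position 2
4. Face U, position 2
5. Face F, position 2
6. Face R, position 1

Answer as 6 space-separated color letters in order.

Answer: B O R B O R

Derivation:
After move 1 (R): R=RRRR U=WGWG F=GYGY D=YBYB B=WBWB
After move 2 (F): F=GGYY U=WGOO R=WRGR D=RRYB L=OYOB
After move 3 (R'): R=RRWG U=WWOW F=GGYO D=RGYY B=BBRB
After move 4 (F): F=YGOG U=WWBY R=ORWG D=WRYY L=OROG
Query 1: B[1] = B
Query 2: L[0] = O
Query 3: B[2] = R
Query 4: U[2] = B
Query 5: F[2] = O
Query 6: R[1] = R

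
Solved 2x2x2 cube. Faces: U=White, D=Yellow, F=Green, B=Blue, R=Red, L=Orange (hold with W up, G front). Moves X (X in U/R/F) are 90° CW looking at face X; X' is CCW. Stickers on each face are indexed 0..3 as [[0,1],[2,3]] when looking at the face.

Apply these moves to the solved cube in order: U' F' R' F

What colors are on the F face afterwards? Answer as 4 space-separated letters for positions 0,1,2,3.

After move 1 (U'): U=WWWW F=OOGG R=GGRR B=RRBB L=BBOO
After move 2 (F'): F=OGOG U=WWGR R=YGYR D=BOYY L=BWOW
After move 3 (R'): R=GRYY U=WBGR F=OWOR D=BGYG B=YROB
After move 4 (F): F=OORW U=WBWW R=GRRY D=YGYG L=BBOG
Query: F face = OORW

Answer: O O R W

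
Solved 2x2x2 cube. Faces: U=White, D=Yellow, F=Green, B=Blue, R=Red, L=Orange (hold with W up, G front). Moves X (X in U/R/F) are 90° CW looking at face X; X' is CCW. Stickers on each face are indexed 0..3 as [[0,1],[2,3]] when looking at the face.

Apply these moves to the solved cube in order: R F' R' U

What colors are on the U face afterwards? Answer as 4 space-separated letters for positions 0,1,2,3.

After move 1 (R): R=RRRR U=WGWG F=GYGY D=YBYB B=WBWB
After move 2 (F'): F=YYGG U=WGRR R=BRYR D=OOYB L=OGOW
After move 3 (R'): R=RRBY U=WWRW F=YGGR D=OYYG B=BBOB
After move 4 (U): U=RWWW F=RRGR R=BBBY B=OGOB L=YGOW
Query: U face = RWWW

Answer: R W W W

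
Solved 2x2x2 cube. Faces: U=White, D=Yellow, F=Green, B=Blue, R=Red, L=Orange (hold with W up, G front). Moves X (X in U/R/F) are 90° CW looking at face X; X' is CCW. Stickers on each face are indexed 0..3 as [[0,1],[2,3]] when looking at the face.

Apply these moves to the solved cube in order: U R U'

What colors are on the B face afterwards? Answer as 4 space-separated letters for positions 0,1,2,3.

After move 1 (U): U=WWWW F=RRGG R=BBRR B=OOBB L=GGOO
After move 2 (R): R=RBRB U=WRWG F=RYGY D=YBYO B=WOWB
After move 3 (U'): U=RGWW F=GGGY R=RYRB B=RBWB L=WOOO
Query: B face = RBWB

Answer: R B W B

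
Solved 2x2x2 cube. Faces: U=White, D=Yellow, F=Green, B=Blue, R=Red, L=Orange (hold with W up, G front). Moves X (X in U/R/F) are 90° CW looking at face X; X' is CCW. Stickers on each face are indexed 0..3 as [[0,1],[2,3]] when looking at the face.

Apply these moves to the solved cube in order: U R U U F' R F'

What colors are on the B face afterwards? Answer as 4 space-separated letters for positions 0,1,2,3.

Answer: R Y W B

Derivation:
After move 1 (U): U=WWWW F=RRGG R=BBRR B=OOBB L=GGOO
After move 2 (R): R=RBRB U=WRWG F=RYGY D=YBYO B=WOWB
After move 3 (U): U=WWGR F=RBGY R=WORB B=GGWB L=RYOO
After move 4 (U): U=GWRW F=WOGY R=GGRB B=RYWB L=RBOO
After move 5 (F'): F=OYWG U=GWGR R=BGYB D=BOYO L=RWOR
After move 6 (R): R=YBBG U=GYGG F=OOWO D=BWYR B=RYWB
After move 7 (F'): F=OOOW U=GYYB R=WBBG D=WRYR L=RGOG
Query: B face = RYWB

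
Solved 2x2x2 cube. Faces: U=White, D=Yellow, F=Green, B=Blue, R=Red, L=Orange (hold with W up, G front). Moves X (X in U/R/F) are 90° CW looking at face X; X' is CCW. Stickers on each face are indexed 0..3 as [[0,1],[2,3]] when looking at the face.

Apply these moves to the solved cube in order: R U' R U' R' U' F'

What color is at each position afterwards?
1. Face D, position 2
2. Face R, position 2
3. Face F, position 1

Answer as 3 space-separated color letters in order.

After move 1 (R): R=RRRR U=WGWG F=GYGY D=YBYB B=WBWB
After move 2 (U'): U=GGWW F=OOGY R=GYRR B=RRWB L=WBOO
After move 3 (R): R=RGRY U=GOWY F=OBGB D=YWYR B=WRGB
After move 4 (U'): U=OYGW F=WBGB R=OBRY B=RGGB L=WROO
After move 5 (R'): R=BYOR U=OGGR F=WYGW D=YBYB B=RGWB
After move 6 (U'): U=GROG F=WRGW R=WYOR B=BYWB L=RGOO
After move 7 (F'): F=RWWG U=GRWO R=BYYR D=GOYB L=RGOO
Query 1: D[2] = Y
Query 2: R[2] = Y
Query 3: F[1] = W

Answer: Y Y W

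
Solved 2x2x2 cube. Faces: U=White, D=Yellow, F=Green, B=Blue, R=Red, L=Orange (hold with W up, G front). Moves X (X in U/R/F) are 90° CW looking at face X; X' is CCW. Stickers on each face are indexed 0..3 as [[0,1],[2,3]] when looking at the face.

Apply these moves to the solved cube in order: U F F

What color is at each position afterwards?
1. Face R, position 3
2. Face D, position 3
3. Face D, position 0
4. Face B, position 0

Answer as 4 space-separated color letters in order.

Answer: R Y W O

Derivation:
After move 1 (U): U=WWWW F=RRGG R=BBRR B=OOBB L=GGOO
After move 2 (F): F=GRGR U=WWOG R=WBWR D=RBYY L=GYOY
After move 3 (F): F=GGRR U=WWYY R=OBGR D=WWYY L=GROB
Query 1: R[3] = R
Query 2: D[3] = Y
Query 3: D[0] = W
Query 4: B[0] = O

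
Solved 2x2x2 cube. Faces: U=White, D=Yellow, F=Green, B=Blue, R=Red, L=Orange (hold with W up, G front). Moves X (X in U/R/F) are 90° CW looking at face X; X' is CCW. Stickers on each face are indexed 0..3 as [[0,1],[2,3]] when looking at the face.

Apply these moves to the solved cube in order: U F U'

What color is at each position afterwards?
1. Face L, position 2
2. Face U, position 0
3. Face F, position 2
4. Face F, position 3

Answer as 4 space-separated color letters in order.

Answer: O W G R

Derivation:
After move 1 (U): U=WWWW F=RRGG R=BBRR B=OOBB L=GGOO
After move 2 (F): F=GRGR U=WWOG R=WBWR D=RBYY L=GYOY
After move 3 (U'): U=WGWO F=GYGR R=GRWR B=WBBB L=OOOY
Query 1: L[2] = O
Query 2: U[0] = W
Query 3: F[2] = G
Query 4: F[3] = R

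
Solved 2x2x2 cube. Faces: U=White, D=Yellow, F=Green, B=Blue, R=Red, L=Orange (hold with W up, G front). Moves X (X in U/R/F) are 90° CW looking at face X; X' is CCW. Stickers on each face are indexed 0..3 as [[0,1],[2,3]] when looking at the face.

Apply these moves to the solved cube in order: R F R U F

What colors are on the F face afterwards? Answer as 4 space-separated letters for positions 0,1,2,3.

Answer: Y G B W

Derivation:
After move 1 (R): R=RRRR U=WGWG F=GYGY D=YBYB B=WBWB
After move 2 (F): F=GGYY U=WGOO R=WRGR D=RRYB L=OYOB
After move 3 (R): R=GWRR U=WGOY F=GRYB D=RWYW B=OBGB
After move 4 (U): U=OWYG F=GWYB R=OBRR B=OYGB L=GROB
After move 5 (F): F=YGBW U=OWBR R=YBGR D=ROYW L=GROW
Query: F face = YGBW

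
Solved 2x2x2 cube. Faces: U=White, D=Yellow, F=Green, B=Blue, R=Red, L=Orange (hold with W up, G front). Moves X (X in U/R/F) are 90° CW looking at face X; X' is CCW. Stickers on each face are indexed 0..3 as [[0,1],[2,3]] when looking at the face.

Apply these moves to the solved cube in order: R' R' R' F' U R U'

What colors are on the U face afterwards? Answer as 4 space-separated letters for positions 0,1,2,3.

Answer: R G R R

Derivation:
After move 1 (R'): R=RRRR U=WBWB F=GWGW D=YGYG B=YBYB
After move 2 (R'): R=RRRR U=WYWY F=GBGB D=YWYW B=GBGB
After move 3 (R'): R=RRRR U=WGWG F=GYGY D=YBYB B=WBWB
After move 4 (F'): F=YYGG U=WGRR R=BRYR D=OOYB L=OGOW
After move 5 (U): U=RWRG F=BRGG R=WBYR B=OGWB L=YYOW
After move 6 (R): R=YWRB U=RRRG F=BOGB D=OWYO B=GGWB
After move 7 (U'): U=RGRR F=YYGB R=BORB B=YWWB L=GGOW
Query: U face = RGRR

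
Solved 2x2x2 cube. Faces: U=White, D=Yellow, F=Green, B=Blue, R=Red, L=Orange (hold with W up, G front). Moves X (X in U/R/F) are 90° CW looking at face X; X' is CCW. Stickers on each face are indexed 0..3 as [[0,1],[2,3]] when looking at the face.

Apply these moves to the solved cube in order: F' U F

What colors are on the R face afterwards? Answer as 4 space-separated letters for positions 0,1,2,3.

After move 1 (F'): F=GGGG U=WWRR R=YRYR D=OOYY L=OWOW
After move 2 (U): U=RWRW F=YRGG R=BBYR B=OWBB L=GGOW
After move 3 (F): F=GYGR U=RWWG R=RBWR D=YBYY L=GOOO
Query: R face = RBWR

Answer: R B W R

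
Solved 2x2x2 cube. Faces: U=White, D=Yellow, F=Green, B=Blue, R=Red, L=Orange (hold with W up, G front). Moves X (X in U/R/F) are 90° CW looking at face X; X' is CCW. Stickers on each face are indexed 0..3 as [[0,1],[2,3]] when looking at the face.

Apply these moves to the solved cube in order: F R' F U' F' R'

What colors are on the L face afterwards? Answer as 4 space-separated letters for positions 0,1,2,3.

After move 1 (F): F=GGGG U=WWOO R=WRWR D=RRYY L=OYOY
After move 2 (R'): R=RRWW U=WBOB F=GWGO D=RGYG B=YBRB
After move 3 (F): F=GGOW U=WBYY R=ORBW D=WRYG L=OROG
After move 4 (U'): U=BYWY F=OROW R=GGBW B=ORRB L=YBOG
After move 5 (F'): F=RWOO U=BYGB R=RGWW D=BGYG L=YYOW
After move 6 (R'): R=GWRW U=BRGO F=RYOB D=BWYO B=GRGB
Query: L face = YYOW

Answer: Y Y O W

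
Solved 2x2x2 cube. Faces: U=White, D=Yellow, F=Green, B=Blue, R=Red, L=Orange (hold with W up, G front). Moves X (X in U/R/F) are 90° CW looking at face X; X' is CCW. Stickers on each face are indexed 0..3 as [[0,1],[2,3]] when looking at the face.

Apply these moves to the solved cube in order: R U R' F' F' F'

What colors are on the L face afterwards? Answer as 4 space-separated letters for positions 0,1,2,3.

After move 1 (R): R=RRRR U=WGWG F=GYGY D=YBYB B=WBWB
After move 2 (U): U=WWGG F=RRGY R=WBRR B=OOWB L=GYOO
After move 3 (R'): R=BRWR U=WWGO F=RWGG D=YRYY B=BOBB
After move 4 (F'): F=WGRG U=WWBW R=RRYR D=YOYY L=GOOG
After move 5 (F'): F=GGWR U=WWRY R=ORYR D=OGYY L=GWOB
After move 6 (F'): F=GRGW U=WWOY R=GROR D=WBYY L=GYOR
Query: L face = GYOR

Answer: G Y O R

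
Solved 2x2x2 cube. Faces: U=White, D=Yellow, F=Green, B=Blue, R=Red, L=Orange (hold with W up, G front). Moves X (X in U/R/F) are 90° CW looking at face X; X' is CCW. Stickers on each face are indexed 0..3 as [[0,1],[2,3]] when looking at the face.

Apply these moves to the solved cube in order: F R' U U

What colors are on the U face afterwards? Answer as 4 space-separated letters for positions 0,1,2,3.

Answer: B O B W

Derivation:
After move 1 (F): F=GGGG U=WWOO R=WRWR D=RRYY L=OYOY
After move 2 (R'): R=RRWW U=WBOB F=GWGO D=RGYG B=YBRB
After move 3 (U): U=OWBB F=RRGO R=YBWW B=OYRB L=GWOY
After move 4 (U): U=BOBW F=YBGO R=OYWW B=GWRB L=RROY
Query: U face = BOBW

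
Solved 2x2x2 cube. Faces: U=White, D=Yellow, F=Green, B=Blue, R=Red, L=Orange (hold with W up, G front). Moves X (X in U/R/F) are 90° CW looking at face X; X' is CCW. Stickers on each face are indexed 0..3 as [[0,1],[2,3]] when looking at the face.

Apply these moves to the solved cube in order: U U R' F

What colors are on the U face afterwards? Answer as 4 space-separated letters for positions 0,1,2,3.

After move 1 (U): U=WWWW F=RRGG R=BBRR B=OOBB L=GGOO
After move 2 (U): U=WWWW F=BBGG R=OORR B=GGBB L=RROO
After move 3 (R'): R=OROR U=WBWG F=BWGW D=YBYG B=YGYB
After move 4 (F): F=GBWW U=WBOR R=WRGR D=OOYG L=RYOB
Query: U face = WBOR

Answer: W B O R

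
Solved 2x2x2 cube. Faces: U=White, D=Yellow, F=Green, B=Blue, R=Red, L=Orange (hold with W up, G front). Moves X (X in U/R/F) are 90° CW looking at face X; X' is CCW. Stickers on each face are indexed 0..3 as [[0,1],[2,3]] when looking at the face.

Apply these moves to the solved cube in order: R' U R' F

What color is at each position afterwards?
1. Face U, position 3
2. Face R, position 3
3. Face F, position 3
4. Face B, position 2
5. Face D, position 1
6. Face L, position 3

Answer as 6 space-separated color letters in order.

Answer: W R W G B R

Derivation:
After move 1 (R'): R=RRRR U=WBWB F=GWGW D=YGYG B=YBYB
After move 2 (U): U=WWBB F=RRGW R=YBRR B=OOYB L=GWOO
After move 3 (R'): R=BRYR U=WYBO F=RWGB D=YRYW B=GOGB
After move 4 (F): F=GRBW U=WYOW R=BROR D=YBYW L=GYOR
Query 1: U[3] = W
Query 2: R[3] = R
Query 3: F[3] = W
Query 4: B[2] = G
Query 5: D[1] = B
Query 6: L[3] = R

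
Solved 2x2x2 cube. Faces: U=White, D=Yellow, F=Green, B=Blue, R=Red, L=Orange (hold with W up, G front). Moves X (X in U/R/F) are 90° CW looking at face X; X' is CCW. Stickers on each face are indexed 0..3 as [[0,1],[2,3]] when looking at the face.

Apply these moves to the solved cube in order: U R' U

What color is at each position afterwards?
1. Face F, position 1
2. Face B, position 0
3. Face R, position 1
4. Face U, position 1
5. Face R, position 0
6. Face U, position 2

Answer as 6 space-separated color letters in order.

After move 1 (U): U=WWWW F=RRGG R=BBRR B=OOBB L=GGOO
After move 2 (R'): R=BRBR U=WBWO F=RWGW D=YRYG B=YOYB
After move 3 (U): U=WWOB F=BRGW R=YOBR B=GGYB L=RWOO
Query 1: F[1] = R
Query 2: B[0] = G
Query 3: R[1] = O
Query 4: U[1] = W
Query 5: R[0] = Y
Query 6: U[2] = O

Answer: R G O W Y O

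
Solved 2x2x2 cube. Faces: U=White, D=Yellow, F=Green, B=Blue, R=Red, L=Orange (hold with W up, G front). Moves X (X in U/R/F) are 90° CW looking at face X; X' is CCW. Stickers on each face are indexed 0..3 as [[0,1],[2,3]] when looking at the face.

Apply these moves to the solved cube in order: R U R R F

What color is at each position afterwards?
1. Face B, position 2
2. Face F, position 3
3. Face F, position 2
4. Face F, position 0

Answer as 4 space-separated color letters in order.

After move 1 (R): R=RRRR U=WGWG F=GYGY D=YBYB B=WBWB
After move 2 (U): U=WWGG F=RRGY R=WBRR B=OOWB L=GYOO
After move 3 (R): R=RWRB U=WRGY F=RBGB D=YWYO B=GOWB
After move 4 (R): R=RRBW U=WBGB F=RWGO D=YWYG B=YORB
After move 5 (F): F=GROW U=WBOY R=GRBW D=BRYG L=GYOW
Query 1: B[2] = R
Query 2: F[3] = W
Query 3: F[2] = O
Query 4: F[0] = G

Answer: R W O G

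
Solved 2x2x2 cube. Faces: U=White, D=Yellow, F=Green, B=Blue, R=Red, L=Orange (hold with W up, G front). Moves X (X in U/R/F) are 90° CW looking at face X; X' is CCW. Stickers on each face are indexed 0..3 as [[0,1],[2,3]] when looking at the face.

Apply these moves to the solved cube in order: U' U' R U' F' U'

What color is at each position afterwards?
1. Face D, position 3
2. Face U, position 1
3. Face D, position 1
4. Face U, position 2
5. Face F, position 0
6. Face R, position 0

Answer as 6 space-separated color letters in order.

Answer: G R O B W R

Derivation:
After move 1 (U'): U=WWWW F=OOGG R=GGRR B=RRBB L=BBOO
After move 2 (U'): U=WWWW F=BBGG R=OORR B=GGBB L=RROO
After move 3 (R): R=RORO U=WBWG F=BYGY D=YBYG B=WGWB
After move 4 (U'): U=BGWW F=RRGY R=BYRO B=ROWB L=WGOO
After move 5 (F'): F=RYRG U=BGBR R=BYYO D=GOYG L=WWOW
After move 6 (U'): U=GRBB F=WWRG R=RYYO B=BYWB L=ROOW
Query 1: D[3] = G
Query 2: U[1] = R
Query 3: D[1] = O
Query 4: U[2] = B
Query 5: F[0] = W
Query 6: R[0] = R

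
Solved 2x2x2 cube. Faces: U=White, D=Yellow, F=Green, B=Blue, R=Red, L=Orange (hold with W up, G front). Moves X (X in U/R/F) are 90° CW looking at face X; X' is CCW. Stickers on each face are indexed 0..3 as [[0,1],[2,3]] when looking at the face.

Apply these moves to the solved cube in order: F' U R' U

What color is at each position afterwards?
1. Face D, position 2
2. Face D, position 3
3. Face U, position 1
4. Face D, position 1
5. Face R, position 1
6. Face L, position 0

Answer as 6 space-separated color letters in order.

Answer: Y G R R W Y

Derivation:
After move 1 (F'): F=GGGG U=WWRR R=YRYR D=OOYY L=OWOW
After move 2 (U): U=RWRW F=YRGG R=BBYR B=OWBB L=GGOW
After move 3 (R'): R=BRBY U=RBRO F=YWGW D=ORYG B=YWOB
After move 4 (U): U=RROB F=BRGW R=YWBY B=GGOB L=YWOW
Query 1: D[2] = Y
Query 2: D[3] = G
Query 3: U[1] = R
Query 4: D[1] = R
Query 5: R[1] = W
Query 6: L[0] = Y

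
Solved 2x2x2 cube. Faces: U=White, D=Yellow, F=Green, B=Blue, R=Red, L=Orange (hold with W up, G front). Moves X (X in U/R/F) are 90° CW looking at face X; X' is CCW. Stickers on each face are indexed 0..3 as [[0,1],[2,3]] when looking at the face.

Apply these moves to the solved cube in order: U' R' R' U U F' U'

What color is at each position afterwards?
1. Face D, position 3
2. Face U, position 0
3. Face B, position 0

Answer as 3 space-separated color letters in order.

After move 1 (U'): U=WWWW F=OOGG R=GGRR B=RRBB L=BBOO
After move 2 (R'): R=GRGR U=WBWR F=OWGW D=YOYG B=YRYB
After move 3 (R'): R=RRGG U=WYWY F=OBGR D=YWYW B=GROB
After move 4 (U): U=WWYY F=RRGR R=GRGG B=BBOB L=OBOO
After move 5 (U): U=YWYW F=GRGR R=BBGG B=OBOB L=RROO
After move 6 (F'): F=RRGG U=YWBG R=WBYG D=ROYW L=RWOY
After move 7 (U'): U=WGYB F=RWGG R=RRYG B=WBOB L=OBOY
Query 1: D[3] = W
Query 2: U[0] = W
Query 3: B[0] = W

Answer: W W W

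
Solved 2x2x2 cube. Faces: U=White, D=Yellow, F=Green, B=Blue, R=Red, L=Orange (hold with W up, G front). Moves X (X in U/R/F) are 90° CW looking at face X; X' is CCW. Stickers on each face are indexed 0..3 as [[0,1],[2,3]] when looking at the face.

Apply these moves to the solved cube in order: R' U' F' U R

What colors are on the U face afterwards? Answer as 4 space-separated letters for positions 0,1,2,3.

Answer: G W R G

Derivation:
After move 1 (R'): R=RRRR U=WBWB F=GWGW D=YGYG B=YBYB
After move 2 (U'): U=BBWW F=OOGW R=GWRR B=RRYB L=YBOO
After move 3 (F'): F=OWOG U=BBGR R=GWYR D=BOYG L=YWOW
After move 4 (U): U=GBRB F=GWOG R=RRYR B=YWYB L=OWOW
After move 5 (R): R=YRRR U=GWRG F=GOOG D=BYYY B=BWBB
Query: U face = GWRG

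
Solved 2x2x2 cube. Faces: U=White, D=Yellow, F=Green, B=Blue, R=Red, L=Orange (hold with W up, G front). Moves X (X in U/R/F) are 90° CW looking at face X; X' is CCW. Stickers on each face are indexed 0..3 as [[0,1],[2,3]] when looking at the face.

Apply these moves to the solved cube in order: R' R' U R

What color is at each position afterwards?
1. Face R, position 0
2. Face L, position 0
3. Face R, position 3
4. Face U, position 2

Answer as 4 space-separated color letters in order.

Answer: R G B Y

Derivation:
After move 1 (R'): R=RRRR U=WBWB F=GWGW D=YGYG B=YBYB
After move 2 (R'): R=RRRR U=WYWY F=GBGB D=YWYW B=GBGB
After move 3 (U): U=WWYY F=RRGB R=GBRR B=OOGB L=GBOO
After move 4 (R): R=RGRB U=WRYB F=RWGW D=YGYO B=YOWB
Query 1: R[0] = R
Query 2: L[0] = G
Query 3: R[3] = B
Query 4: U[2] = Y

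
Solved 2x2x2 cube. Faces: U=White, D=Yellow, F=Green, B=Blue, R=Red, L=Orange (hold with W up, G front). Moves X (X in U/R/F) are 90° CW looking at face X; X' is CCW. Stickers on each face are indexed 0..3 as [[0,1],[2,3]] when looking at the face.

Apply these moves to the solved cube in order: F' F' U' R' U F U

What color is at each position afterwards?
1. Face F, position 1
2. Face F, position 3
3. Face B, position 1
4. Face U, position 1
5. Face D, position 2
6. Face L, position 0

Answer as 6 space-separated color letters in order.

After move 1 (F'): F=GGGG U=WWRR R=YRYR D=OOYY L=OWOW
After move 2 (F'): F=GGGG U=WWYY R=OROR D=WWYY L=OROR
After move 3 (U'): U=WYWY F=ORGG R=GGOR B=ORBB L=BBOR
After move 4 (R'): R=GRGO U=WBWO F=OYGY D=WRYG B=YRWB
After move 5 (U): U=WWOB F=GRGY R=YRGO B=BBWB L=OYOR
After move 6 (F): F=GGYR U=WWRY R=ORBO D=GYYG L=OWOR
After move 7 (U): U=RWYW F=ORYR R=BBBO B=OWWB L=GGOR
Query 1: F[1] = R
Query 2: F[3] = R
Query 3: B[1] = W
Query 4: U[1] = W
Query 5: D[2] = Y
Query 6: L[0] = G

Answer: R R W W Y G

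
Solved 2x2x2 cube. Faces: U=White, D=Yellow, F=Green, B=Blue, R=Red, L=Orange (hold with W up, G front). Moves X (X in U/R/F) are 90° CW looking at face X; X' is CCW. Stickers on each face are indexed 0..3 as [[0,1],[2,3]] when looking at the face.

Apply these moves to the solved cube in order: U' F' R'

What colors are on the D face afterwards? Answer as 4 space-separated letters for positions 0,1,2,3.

Answer: B G Y G

Derivation:
After move 1 (U'): U=WWWW F=OOGG R=GGRR B=RRBB L=BBOO
After move 2 (F'): F=OGOG U=WWGR R=YGYR D=BOYY L=BWOW
After move 3 (R'): R=GRYY U=WBGR F=OWOR D=BGYG B=YROB
Query: D face = BGYG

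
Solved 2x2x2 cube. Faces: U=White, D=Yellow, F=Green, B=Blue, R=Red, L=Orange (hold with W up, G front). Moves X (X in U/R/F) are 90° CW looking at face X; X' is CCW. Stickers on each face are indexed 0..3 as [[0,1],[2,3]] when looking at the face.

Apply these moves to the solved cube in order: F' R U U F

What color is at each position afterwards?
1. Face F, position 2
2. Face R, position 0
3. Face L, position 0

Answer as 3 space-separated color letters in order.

Answer: Y G Y

Derivation:
After move 1 (F'): F=GGGG U=WWRR R=YRYR D=OOYY L=OWOW
After move 2 (R): R=YYRR U=WGRG F=GOGY D=OBYB B=RBWB
After move 3 (U): U=RWGG F=YYGY R=RBRR B=OWWB L=GOOW
After move 4 (U): U=GRGW F=RBGY R=OWRR B=GOWB L=YYOW
After move 5 (F): F=GRYB U=GRWY R=GWWR D=ROYB L=YOOB
Query 1: F[2] = Y
Query 2: R[0] = G
Query 3: L[0] = Y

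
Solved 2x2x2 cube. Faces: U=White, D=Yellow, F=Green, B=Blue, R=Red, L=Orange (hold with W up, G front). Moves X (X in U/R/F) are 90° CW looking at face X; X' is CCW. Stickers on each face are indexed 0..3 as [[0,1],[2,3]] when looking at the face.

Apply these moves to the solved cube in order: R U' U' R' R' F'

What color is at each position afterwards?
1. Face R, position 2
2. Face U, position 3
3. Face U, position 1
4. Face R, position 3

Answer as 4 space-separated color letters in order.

Answer: Y O B O

Derivation:
After move 1 (R): R=RRRR U=WGWG F=GYGY D=YBYB B=WBWB
After move 2 (U'): U=GGWW F=OOGY R=GYRR B=RRWB L=WBOO
After move 3 (U'): U=GWGW F=WBGY R=OORR B=GYWB L=RROO
After move 4 (R'): R=OROR U=GWGG F=WWGW D=YBYY B=BYBB
After move 5 (R'): R=RROO U=GBGB F=WWGG D=YWYW B=YYBB
After move 6 (F'): F=WGWG U=GBRO R=WRYO D=ROYW L=RBOG
Query 1: R[2] = Y
Query 2: U[3] = O
Query 3: U[1] = B
Query 4: R[3] = O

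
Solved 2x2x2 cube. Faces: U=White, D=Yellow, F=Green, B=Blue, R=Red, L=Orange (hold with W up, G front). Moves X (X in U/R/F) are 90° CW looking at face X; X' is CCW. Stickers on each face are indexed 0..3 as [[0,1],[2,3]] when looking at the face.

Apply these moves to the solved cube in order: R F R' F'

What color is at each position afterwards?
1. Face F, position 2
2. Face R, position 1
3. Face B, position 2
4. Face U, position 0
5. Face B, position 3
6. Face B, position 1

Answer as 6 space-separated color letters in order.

After move 1 (R): R=RRRR U=WGWG F=GYGY D=YBYB B=WBWB
After move 2 (F): F=GGYY U=WGOO R=WRGR D=RRYB L=OYOB
After move 3 (R'): R=RRWG U=WWOW F=GGYO D=RGYY B=BBRB
After move 4 (F'): F=GOGY U=WWRW R=GRRG D=YBYY L=OWOO
Query 1: F[2] = G
Query 2: R[1] = R
Query 3: B[2] = R
Query 4: U[0] = W
Query 5: B[3] = B
Query 6: B[1] = B

Answer: G R R W B B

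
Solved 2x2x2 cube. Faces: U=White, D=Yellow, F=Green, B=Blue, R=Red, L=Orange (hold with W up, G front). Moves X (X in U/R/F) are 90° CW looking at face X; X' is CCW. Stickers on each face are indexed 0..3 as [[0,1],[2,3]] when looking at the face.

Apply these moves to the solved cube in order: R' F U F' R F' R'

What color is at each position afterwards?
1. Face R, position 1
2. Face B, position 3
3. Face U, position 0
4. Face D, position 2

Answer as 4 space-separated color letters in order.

Answer: B B O Y

Derivation:
After move 1 (R'): R=RRRR U=WBWB F=GWGW D=YGYG B=YBYB
After move 2 (F): F=GGWW U=WBOO R=WRBR D=RRYG L=OYOG
After move 3 (U): U=OWOB F=WRWW R=YBBR B=OYYB L=GGOG
After move 4 (F'): F=RWWW U=OWYB R=RBRR D=GGYG L=GBOO
After move 5 (R): R=RRRB U=OWYW F=RGWG D=GYYO B=BYWB
After move 6 (F'): F=GGRW U=OWRR R=YRGB D=BOYO L=GWOY
After move 7 (R'): R=RBYG U=OWRB F=GWRR D=BGYW B=OYOB
Query 1: R[1] = B
Query 2: B[3] = B
Query 3: U[0] = O
Query 4: D[2] = Y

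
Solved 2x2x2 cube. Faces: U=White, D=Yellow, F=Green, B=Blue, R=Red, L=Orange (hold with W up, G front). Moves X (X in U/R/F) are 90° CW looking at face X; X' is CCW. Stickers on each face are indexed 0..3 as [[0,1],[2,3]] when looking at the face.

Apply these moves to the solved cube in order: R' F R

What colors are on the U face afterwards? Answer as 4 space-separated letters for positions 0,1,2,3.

After move 1 (R'): R=RRRR U=WBWB F=GWGW D=YGYG B=YBYB
After move 2 (F): F=GGWW U=WBOO R=WRBR D=RRYG L=OYOG
After move 3 (R): R=BWRR U=WGOW F=GRWG D=RYYY B=OBBB
Query: U face = WGOW

Answer: W G O W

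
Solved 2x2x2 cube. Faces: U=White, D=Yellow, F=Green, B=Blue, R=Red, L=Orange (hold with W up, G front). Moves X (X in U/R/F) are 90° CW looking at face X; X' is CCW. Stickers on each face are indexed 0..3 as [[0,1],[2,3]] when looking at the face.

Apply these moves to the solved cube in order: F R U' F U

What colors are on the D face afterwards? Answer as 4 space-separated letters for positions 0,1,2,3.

After move 1 (F): F=GGGG U=WWOO R=WRWR D=RRYY L=OYOY
After move 2 (R): R=WWRR U=WGOG F=GRGY D=RBYB B=OBWB
After move 3 (U'): U=GGWO F=OYGY R=GRRR B=WWWB L=OBOY
After move 4 (F): F=GOYY U=GGYB R=WROR D=RGYB L=OROB
After move 5 (U): U=YGBG F=WRYY R=WWOR B=ORWB L=GOOB
Query: D face = RGYB

Answer: R G Y B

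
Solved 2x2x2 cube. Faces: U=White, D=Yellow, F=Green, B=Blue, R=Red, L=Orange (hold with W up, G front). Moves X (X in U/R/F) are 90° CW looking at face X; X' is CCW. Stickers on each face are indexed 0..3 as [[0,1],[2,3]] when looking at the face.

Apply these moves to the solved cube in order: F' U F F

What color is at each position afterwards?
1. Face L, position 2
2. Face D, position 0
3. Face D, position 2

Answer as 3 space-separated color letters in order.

Answer: O W Y

Derivation:
After move 1 (F'): F=GGGG U=WWRR R=YRYR D=OOYY L=OWOW
After move 2 (U): U=RWRW F=YRGG R=BBYR B=OWBB L=GGOW
After move 3 (F): F=GYGR U=RWWG R=RBWR D=YBYY L=GOOO
After move 4 (F): F=GGRY U=RWOO R=WBGR D=WRYY L=GYOB
Query 1: L[2] = O
Query 2: D[0] = W
Query 3: D[2] = Y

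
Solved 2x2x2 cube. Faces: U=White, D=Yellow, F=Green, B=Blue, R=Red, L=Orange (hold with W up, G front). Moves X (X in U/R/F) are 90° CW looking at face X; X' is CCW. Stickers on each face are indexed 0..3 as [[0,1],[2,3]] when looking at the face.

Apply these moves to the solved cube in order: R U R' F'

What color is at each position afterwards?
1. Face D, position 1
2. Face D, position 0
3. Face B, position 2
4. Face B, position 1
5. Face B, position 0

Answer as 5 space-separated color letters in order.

Answer: O Y B O B

Derivation:
After move 1 (R): R=RRRR U=WGWG F=GYGY D=YBYB B=WBWB
After move 2 (U): U=WWGG F=RRGY R=WBRR B=OOWB L=GYOO
After move 3 (R'): R=BRWR U=WWGO F=RWGG D=YRYY B=BOBB
After move 4 (F'): F=WGRG U=WWBW R=RRYR D=YOYY L=GOOG
Query 1: D[1] = O
Query 2: D[0] = Y
Query 3: B[2] = B
Query 4: B[1] = O
Query 5: B[0] = B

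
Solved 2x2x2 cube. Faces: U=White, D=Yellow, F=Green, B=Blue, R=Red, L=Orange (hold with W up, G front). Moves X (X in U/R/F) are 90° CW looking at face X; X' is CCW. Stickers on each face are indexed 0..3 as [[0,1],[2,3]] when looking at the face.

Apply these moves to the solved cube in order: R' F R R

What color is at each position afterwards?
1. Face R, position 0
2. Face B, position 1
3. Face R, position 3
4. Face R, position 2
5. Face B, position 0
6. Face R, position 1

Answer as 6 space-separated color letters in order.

Answer: R B W R W B

Derivation:
After move 1 (R'): R=RRRR U=WBWB F=GWGW D=YGYG B=YBYB
After move 2 (F): F=GGWW U=WBOO R=WRBR D=RRYG L=OYOG
After move 3 (R): R=BWRR U=WGOW F=GRWG D=RYYY B=OBBB
After move 4 (R): R=RBRW U=WROG F=GYWY D=RBYO B=WBGB
Query 1: R[0] = R
Query 2: B[1] = B
Query 3: R[3] = W
Query 4: R[2] = R
Query 5: B[0] = W
Query 6: R[1] = B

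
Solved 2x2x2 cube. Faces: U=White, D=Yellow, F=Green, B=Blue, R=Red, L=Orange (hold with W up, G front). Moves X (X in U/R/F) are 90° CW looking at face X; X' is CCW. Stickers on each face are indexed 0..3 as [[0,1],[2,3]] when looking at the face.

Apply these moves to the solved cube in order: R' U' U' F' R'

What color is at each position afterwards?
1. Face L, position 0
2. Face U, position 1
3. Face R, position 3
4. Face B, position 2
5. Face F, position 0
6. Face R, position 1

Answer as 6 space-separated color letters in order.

After move 1 (R'): R=RRRR U=WBWB F=GWGW D=YGYG B=YBYB
After move 2 (U'): U=BBWW F=OOGW R=GWRR B=RRYB L=YBOO
After move 3 (U'): U=BWBW F=YBGW R=OORR B=GWYB L=RROO
After move 4 (F'): F=BWYG U=BWOR R=GOYR D=ROYG L=RWOB
After move 5 (R'): R=ORGY U=BYOG F=BWYR D=RWYG B=GWOB
Query 1: L[0] = R
Query 2: U[1] = Y
Query 3: R[3] = Y
Query 4: B[2] = O
Query 5: F[0] = B
Query 6: R[1] = R

Answer: R Y Y O B R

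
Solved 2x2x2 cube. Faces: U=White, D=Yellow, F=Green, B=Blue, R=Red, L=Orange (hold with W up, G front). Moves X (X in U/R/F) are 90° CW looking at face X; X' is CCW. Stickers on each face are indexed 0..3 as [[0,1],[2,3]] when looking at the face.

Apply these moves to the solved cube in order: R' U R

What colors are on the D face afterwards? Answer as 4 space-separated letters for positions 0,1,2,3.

Answer: Y Y Y O

Derivation:
After move 1 (R'): R=RRRR U=WBWB F=GWGW D=YGYG B=YBYB
After move 2 (U): U=WWBB F=RRGW R=YBRR B=OOYB L=GWOO
After move 3 (R): R=RYRB U=WRBW F=RGGG D=YYYO B=BOWB
Query: D face = YYYO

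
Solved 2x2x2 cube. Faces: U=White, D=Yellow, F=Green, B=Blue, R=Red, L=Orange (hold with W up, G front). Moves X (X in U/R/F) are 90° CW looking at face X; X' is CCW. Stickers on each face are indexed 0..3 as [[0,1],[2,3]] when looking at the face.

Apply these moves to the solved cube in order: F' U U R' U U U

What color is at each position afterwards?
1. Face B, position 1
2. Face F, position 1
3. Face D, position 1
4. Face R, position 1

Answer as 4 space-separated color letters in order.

Answer: R R B R

Derivation:
After move 1 (F'): F=GGGG U=WWRR R=YRYR D=OOYY L=OWOW
After move 2 (U): U=RWRW F=YRGG R=BBYR B=OWBB L=GGOW
After move 3 (U): U=RRWW F=BBGG R=OWYR B=GGBB L=YROW
After move 4 (R'): R=WROY U=RBWG F=BRGW D=OBYG B=YGOB
After move 5 (U): U=WRGB F=WRGW R=YGOY B=YROB L=BROW
After move 6 (U): U=GWBR F=YGGW R=YROY B=BROB L=WROW
After move 7 (U): U=BGRW F=YRGW R=BROY B=WROB L=YGOW
Query 1: B[1] = R
Query 2: F[1] = R
Query 3: D[1] = B
Query 4: R[1] = R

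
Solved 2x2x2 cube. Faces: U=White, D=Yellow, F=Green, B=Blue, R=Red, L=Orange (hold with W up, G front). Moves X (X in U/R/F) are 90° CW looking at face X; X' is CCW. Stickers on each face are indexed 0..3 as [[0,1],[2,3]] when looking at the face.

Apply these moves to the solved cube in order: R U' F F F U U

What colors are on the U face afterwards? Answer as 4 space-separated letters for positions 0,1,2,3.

After move 1 (R): R=RRRR U=WGWG F=GYGY D=YBYB B=WBWB
After move 2 (U'): U=GGWW F=OOGY R=GYRR B=RRWB L=WBOO
After move 3 (F): F=GOYO U=GGOB R=WYWR D=RGYB L=WYOB
After move 4 (F): F=YGOO U=GGBY R=OYBR D=WWYB L=WROG
After move 5 (F): F=OYOG U=GGGR R=BYYR D=BOYB L=WWOW
After move 6 (U): U=GGRG F=BYOG R=RRYR B=WWWB L=OYOW
After move 7 (U): U=RGGG F=RROG R=WWYR B=OYWB L=BYOW
Query: U face = RGGG

Answer: R G G G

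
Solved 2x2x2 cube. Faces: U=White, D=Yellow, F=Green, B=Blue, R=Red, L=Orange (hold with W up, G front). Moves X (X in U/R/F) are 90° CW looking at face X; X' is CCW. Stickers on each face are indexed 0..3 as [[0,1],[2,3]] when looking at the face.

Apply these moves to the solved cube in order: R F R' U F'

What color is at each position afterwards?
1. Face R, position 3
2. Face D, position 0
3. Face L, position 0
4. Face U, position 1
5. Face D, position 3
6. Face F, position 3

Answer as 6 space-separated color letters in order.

After move 1 (R): R=RRRR U=WGWG F=GYGY D=YBYB B=WBWB
After move 2 (F): F=GGYY U=WGOO R=WRGR D=RRYB L=OYOB
After move 3 (R'): R=RRWG U=WWOW F=GGYO D=RGYY B=BBRB
After move 4 (U): U=OWWW F=RRYO R=BBWG B=OYRB L=GGOB
After move 5 (F'): F=RORY U=OWBW R=GBRG D=GBYY L=GWOW
Query 1: R[3] = G
Query 2: D[0] = G
Query 3: L[0] = G
Query 4: U[1] = W
Query 5: D[3] = Y
Query 6: F[3] = Y

Answer: G G G W Y Y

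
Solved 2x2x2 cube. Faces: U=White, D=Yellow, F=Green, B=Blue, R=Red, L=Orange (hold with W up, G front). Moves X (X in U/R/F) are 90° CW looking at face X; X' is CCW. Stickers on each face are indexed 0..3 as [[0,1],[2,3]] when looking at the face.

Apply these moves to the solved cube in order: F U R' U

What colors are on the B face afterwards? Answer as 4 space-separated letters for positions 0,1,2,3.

Answer: G G R B

Derivation:
After move 1 (F): F=GGGG U=WWOO R=WRWR D=RRYY L=OYOY
After move 2 (U): U=OWOW F=WRGG R=BBWR B=OYBB L=GGOY
After move 3 (R'): R=BRBW U=OBOO F=WWGW D=RRYG B=YYRB
After move 4 (U): U=OOOB F=BRGW R=YYBW B=GGRB L=WWOY
Query: B face = GGRB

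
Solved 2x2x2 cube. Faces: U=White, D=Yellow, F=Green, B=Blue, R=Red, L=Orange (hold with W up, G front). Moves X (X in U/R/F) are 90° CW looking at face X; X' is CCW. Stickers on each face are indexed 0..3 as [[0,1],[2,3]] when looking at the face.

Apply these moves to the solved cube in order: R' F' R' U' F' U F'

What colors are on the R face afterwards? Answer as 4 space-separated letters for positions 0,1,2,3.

After move 1 (R'): R=RRRR U=WBWB F=GWGW D=YGYG B=YBYB
After move 2 (F'): F=WWGG U=WBRR R=GRYR D=OOYG L=OBOW
After move 3 (R'): R=RRGY U=WYRY F=WBGR D=OWYG B=GBOB
After move 4 (U'): U=YYWR F=OBGR R=WBGY B=RROB L=GBOW
After move 5 (F'): F=BROG U=YYWG R=WBOY D=BWYG L=GROW
After move 6 (U): U=WYGY F=WBOG R=RROY B=GROB L=BROW
After move 7 (F'): F=BGWO U=WYRO R=WRBY D=RWYG L=BYOG
Query: R face = WRBY

Answer: W R B Y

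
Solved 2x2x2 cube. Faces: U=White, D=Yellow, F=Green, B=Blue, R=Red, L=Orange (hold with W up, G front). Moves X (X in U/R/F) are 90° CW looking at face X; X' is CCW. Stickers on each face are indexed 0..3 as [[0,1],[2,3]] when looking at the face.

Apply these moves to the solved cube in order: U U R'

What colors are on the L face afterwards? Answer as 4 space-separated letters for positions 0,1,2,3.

Answer: R R O O

Derivation:
After move 1 (U): U=WWWW F=RRGG R=BBRR B=OOBB L=GGOO
After move 2 (U): U=WWWW F=BBGG R=OORR B=GGBB L=RROO
After move 3 (R'): R=OROR U=WBWG F=BWGW D=YBYG B=YGYB
Query: L face = RROO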